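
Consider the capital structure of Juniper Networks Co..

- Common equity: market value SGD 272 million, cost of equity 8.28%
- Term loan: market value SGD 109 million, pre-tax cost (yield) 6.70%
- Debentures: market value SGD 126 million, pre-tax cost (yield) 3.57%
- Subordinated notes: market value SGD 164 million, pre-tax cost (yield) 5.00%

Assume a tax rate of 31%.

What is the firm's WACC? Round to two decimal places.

Total capital V = 272 + 109 + 126 + 164 = 671.
Equity: weight = 272/671 = 0.4054; cost = 8.28%.
Term loan: weight = 109/671 = 0.1624; after-tax cost = 6.7% × (1 − 31%) = 4.6230%.
Debentures: weight = 126/671 = 0.1878; after-tax cost = 3.57% × (1 − 31%) = 2.4633%.
Subordinated notes: weight = 164/671 = 0.2444; after-tax cost = 5% × (1 − 31%) = 3.4500%.
WACC = 0.4054 × 8.2800% + 0.1624 × 4.6230% + 0.1878 × 2.4633% + 0.2444 × 3.4500% = 5.4132%.

5.41%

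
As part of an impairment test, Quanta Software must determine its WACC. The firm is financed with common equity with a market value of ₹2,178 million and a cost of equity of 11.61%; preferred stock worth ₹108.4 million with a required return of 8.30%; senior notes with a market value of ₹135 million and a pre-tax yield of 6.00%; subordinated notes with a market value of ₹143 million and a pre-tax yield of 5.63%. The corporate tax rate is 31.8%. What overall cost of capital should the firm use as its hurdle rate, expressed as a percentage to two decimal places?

Total capital V = 2178 + 108.4 + 135 + 143 = 2564.4.
Equity: weight = 2178/2564.4 = 0.8493; cost = 11.61%.
Preferred: weight = 108.4/2564.4 = 0.0423; cost = 8.3%.
Senior notes: weight = 135/2564.4 = 0.0526; after-tax cost = 6% × (1 − 31.8%) = 4.0920%.
Subordinated notes: weight = 143/2564.4 = 0.0558; after-tax cost = 5.63% × (1 − 31.8%) = 3.8397%.
WACC = 0.8493 × 11.6100% + 0.0423 × 8.3000% + 0.0526 × 4.0920% + 0.0558 × 3.8397% = 10.6410%.

10.64%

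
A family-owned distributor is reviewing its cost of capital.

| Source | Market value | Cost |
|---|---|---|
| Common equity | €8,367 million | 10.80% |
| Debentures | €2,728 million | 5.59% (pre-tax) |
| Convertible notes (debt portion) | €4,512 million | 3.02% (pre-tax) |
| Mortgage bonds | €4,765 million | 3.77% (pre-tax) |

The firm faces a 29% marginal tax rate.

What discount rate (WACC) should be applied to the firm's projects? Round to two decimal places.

Total capital V = 8367 + 2728 + 4512 + 4765 = 20372.
Equity: weight = 8367/20372 = 0.4107; cost = 10.8%.
Debentures: weight = 2728/20372 = 0.1339; after-tax cost = 5.59% × (1 − 29%) = 3.9689%.
Convertible notes (debt portion): weight = 4512/20372 = 0.2215; after-tax cost = 3.02% × (1 − 29%) = 2.1442%.
Mortgage bonds: weight = 4765/20372 = 0.2339; after-tax cost = 3.77% × (1 − 29%) = 2.6767%.
WACC = 0.4107 × 10.8000% + 0.1339 × 3.9689% + 0.2215 × 2.1442% + 0.2339 × 2.6767% = 6.0681%.

6.07%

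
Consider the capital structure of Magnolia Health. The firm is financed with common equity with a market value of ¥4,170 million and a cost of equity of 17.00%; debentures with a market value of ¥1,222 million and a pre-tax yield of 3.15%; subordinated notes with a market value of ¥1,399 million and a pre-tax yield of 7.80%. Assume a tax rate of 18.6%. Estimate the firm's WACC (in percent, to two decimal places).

12.21%

Total capital V = 4170 + 1222 + 1399 = 6791.
Equity: weight = 4170/6791 = 0.6140; cost = 17%.
Debentures: weight = 1222/6791 = 0.1799; after-tax cost = 3.15% × (1 − 18.6%) = 2.5641%.
Subordinated notes: weight = 1399/6791 = 0.2060; after-tax cost = 7.8% × (1 − 18.6%) = 6.3492%.
WACC = 0.6140 × 17.0000% + 0.1799 × 2.5641% + 0.2060 × 6.3492% = 12.2082%.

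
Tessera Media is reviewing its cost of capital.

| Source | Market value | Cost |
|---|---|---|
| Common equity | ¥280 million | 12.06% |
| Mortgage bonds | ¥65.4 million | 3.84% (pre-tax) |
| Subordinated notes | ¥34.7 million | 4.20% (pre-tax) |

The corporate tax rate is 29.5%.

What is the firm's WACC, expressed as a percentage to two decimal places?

Total capital V = 280 + 65.4 + 34.7 = 380.1.
Equity: weight = 280/380.1 = 0.7366; cost = 12.06%.
Mortgage bonds: weight = 65.4/380.1 = 0.1721; after-tax cost = 3.84% × (1 − 29.5%) = 2.7072%.
Subordinated notes: weight = 34.7/380.1 = 0.0913; after-tax cost = 4.2% × (1 − 29.5%) = 2.9610%.
WACC = 0.7366 × 12.0600% + 0.1721 × 2.7072% + 0.0913 × 2.9610% = 9.6201%.

9.62%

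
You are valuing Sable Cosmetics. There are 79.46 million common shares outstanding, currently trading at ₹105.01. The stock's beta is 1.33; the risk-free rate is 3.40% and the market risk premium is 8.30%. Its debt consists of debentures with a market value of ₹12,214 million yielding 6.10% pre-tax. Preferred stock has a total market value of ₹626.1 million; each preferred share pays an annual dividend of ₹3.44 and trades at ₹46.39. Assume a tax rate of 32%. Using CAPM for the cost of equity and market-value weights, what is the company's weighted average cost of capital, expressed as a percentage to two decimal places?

Cost of equity via CAPM: Re = 3.4% + 1.33 × 8.3% = 14.4390%.
Cost of preferred: Rp = 3.44 / 46.39 = 7.4154%.
Market value of equity E = 105.01 × 79.46m = 8344.0946m.
Total capital V = 8344.0946 + 626.1 + 12214 = 21184.1946.
Equity: weight = 8344.0946/21184.1946 = 0.3939; cost = 14.439%.
Preferred: weight = 626.1/21184.1946 = 0.0296; cost = 7.4154%.
Debentures: weight = 12214/21184.1946 = 0.5766; after-tax cost = 6.1% × (1 − 32%) = 4.1480%.
WACC = 0.3939 × 14.4390% + 0.0296 × 7.4154% + 0.5766 × 4.1480% = 8.2980%.

8.30%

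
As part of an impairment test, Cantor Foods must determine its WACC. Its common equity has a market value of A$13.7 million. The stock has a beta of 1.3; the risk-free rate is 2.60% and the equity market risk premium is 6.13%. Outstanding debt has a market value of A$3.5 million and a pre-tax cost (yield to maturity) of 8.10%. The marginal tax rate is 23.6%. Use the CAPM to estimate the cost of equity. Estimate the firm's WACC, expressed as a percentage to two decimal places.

Cost of equity via CAPM: Re = 2.6% + 1.3 × 6.13% = 10.5690%.
Total capital V = 13.7 + 3.5 = 17.2.
Equity: weight = 13.7/17.2 = 0.7965; cost = 10.569%.
Debt: weight = 3.5/17.2 = 0.2035; after-tax cost = 8.1% × (1 − 23.6%) = 6.1884%.
WACC = 0.7965 × 10.5690% + 0.2035 × 6.1884% = 9.6776%.

9.68%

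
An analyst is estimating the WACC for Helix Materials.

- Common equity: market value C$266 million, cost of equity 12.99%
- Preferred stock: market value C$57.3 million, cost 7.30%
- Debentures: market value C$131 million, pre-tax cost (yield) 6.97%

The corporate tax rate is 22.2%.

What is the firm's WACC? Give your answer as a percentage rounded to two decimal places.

10.09%

Total capital V = 266 + 57.3 + 131 = 454.3.
Equity: weight = 266/454.3 = 0.5855; cost = 12.99%.
Preferred: weight = 57.3/454.3 = 0.1261; cost = 7.3%.
Debentures: weight = 131/454.3 = 0.2884; after-tax cost = 6.97% × (1 − 22.2%) = 5.4227%.
WACC = 0.5855 × 12.9900% + 0.1261 × 7.3000% + 0.2884 × 5.4227% = 10.0902%.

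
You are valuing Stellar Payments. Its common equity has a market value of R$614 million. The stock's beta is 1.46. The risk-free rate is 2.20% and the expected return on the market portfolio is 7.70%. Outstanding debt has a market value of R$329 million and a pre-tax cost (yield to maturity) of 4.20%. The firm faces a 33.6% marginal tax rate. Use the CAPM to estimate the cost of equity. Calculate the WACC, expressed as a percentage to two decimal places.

7.63%

Market risk premium = 7.7% − 2.2% = 5.5%.
Cost of equity via CAPM: Re = 2.2% + 1.46 × 5.5% = 10.2300%.
Total capital V = 614 + 329 = 943.
Equity: weight = 614/943 = 0.6511; cost = 10.23%.
Debt: weight = 329/943 = 0.3489; after-tax cost = 4.2% × (1 − 33.6%) = 2.7888%.
WACC = 0.6511 × 10.2300% + 0.3489 × 2.7888% = 7.6339%.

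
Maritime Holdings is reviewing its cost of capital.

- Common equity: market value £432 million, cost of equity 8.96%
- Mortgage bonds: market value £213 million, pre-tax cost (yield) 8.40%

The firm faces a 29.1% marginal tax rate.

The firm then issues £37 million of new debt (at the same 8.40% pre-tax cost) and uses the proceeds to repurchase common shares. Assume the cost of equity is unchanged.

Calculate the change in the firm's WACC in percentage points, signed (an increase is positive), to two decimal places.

Current WACC:
Total capital V = 432 + 213 = 645.
Equity: weight = 432/645 = 0.6698; cost = 8.96%.
Mortgage bonds: weight = 213/645 = 0.3302; after-tax cost = 8.4% × (1 − 29.1%) = 5.9556%.
WACC = 0.6698 × 8.9600% + 0.3302 × 5.9556% = 7.9678%.
After the change:
Total capital V = 395 + 250 = 645.
Equity: weight = 395/645 = 0.6124; cost = 8.96%.
Mortgage bonds: weight = 250/645 = 0.3876; after-tax cost = 8.4% × (1 − 29.1%) = 5.9556%.
WACC = 0.6124 × 8.9600% + 0.3876 × 5.9556% = 7.7955%.
Change in WACC = 7.7955% − 7.9678% = -0.1723 pp.

-0.17 pp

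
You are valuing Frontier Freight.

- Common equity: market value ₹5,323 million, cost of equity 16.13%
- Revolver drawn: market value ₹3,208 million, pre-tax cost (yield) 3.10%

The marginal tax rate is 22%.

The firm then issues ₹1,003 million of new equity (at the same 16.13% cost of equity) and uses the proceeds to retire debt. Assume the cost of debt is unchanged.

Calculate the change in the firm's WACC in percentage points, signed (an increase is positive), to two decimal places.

+1.61 pp

Current WACC:
Total capital V = 5323 + 3208 = 8531.
Equity: weight = 5323/8531 = 0.6240; cost = 16.13%.
Revolver drawn: weight = 3208/8531 = 0.3760; after-tax cost = 3.1% × (1 − 22%) = 2.4180%.
WACC = 0.6240 × 16.1300% + 0.3760 × 2.4180% = 10.9737%.
After the change:
Total capital V = 6326 + 2205 = 8531.
Equity: weight = 6326/8531 = 0.7415; cost = 16.13%.
Revolver drawn: weight = 2205/8531 = 0.2585; after-tax cost = 3.1% × (1 − 22%) = 2.4180%.
WACC = 0.7415 × 16.1300% + 0.2585 × 2.4180% = 12.5859%.
Change in WACC = 12.5859% − 10.9737% = 1.6121 pp.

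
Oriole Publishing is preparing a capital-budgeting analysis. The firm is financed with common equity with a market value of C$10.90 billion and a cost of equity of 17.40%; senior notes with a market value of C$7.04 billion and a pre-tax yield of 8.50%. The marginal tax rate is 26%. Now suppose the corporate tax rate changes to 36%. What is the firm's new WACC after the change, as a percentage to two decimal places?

12.71%

After the change:
Total capital V = 10.9 + 7.04 = 17.94.
Equity: weight = 10.9/17.94 = 0.6076; cost = 17.4%.
Senior notes: weight = 7.04/17.94 = 0.3924; after-tax cost = 8.5% × (1 − 36%) = 5.4400%.
WACC = 0.6076 × 17.4000% + 0.3924 × 5.4400% = 12.7067%.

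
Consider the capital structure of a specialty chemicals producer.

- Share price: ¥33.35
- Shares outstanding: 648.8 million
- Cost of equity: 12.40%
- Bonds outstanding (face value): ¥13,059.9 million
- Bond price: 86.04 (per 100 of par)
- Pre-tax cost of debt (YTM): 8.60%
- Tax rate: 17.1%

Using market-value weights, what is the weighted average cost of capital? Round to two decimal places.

10.60%

Market value of equity E = 33.35 × 648.8m = 21637.48m. Market value of debt D = 13059.9m × 86.04/100 = 11236.73796m.
Total capital V = 21637.48 + 11236.73796 = 32874.21796.
Equity: weight = 21637.48/32874.21796 = 0.6582; cost = 12.4%.
Bonds outstanding: weight = 11236.73796/32874.21796 = 0.3418; after-tax cost = 8.6% × (1 − 17.1%) = 7.1294%.
WACC = 0.6582 × 12.4000% + 0.3418 × 7.1294% = 10.5985%.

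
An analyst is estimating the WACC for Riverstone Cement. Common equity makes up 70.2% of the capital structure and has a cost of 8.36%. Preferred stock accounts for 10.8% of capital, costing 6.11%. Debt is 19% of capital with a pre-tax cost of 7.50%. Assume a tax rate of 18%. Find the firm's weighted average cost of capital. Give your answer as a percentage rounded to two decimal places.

After-tax cost of debt = 7.5% × (1 − 18%) = 6.1500%.
WACC = 0.702 × 8.3600% + 0.108 × 6.1100% + 0.190 × 6.1500% = 7.6971%.

7.70%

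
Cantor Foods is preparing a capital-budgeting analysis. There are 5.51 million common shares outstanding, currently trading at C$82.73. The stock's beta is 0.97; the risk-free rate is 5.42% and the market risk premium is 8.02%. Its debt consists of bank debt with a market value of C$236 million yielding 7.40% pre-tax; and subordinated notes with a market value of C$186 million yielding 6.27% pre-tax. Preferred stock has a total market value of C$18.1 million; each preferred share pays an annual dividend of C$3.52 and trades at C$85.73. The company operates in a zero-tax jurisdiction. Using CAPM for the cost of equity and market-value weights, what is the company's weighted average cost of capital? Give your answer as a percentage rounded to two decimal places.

Cost of equity via CAPM: Re = 5.42% + 0.97 × 8.02% = 13.1994%.
Cost of preferred: Rp = 3.52 / 85.73 = 4.1059%.
Market value of equity E = 82.73 × 5.51m = 455.8423m.
Total capital V = 455.8423 + 18.1 + 236 + 186 = 895.9423.
Equity: weight = 455.8423/895.9423 = 0.5088; cost = 13.1994%.
Preferred: weight = 18.1/895.9423 = 0.0202; cost = 4.1059%.
Bank debt: weight = 236/895.9423 = 0.2634; after-tax cost = 7.4% × (1 − 0%) = 7.4000%.
Subordinated notes: weight = 186/895.9423 = 0.2076; after-tax cost = 6.27% × (1 − 0%) = 6.2700%.
WACC = 0.5088 × 13.1994% + 0.0202 × 4.1059% + 0.2634 × 7.4000% + 0.2076 × 6.2700% = 10.0495%.

10.05%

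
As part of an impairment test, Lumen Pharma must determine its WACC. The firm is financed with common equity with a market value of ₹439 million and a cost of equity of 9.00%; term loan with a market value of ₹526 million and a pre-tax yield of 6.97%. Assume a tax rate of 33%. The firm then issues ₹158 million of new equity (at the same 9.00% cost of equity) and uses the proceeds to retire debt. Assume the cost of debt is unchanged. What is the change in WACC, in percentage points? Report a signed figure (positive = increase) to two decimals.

Current WACC:
Total capital V = 439 + 526 = 965.
Equity: weight = 439/965 = 0.4549; cost = 9%.
Term loan: weight = 526/965 = 0.5451; after-tax cost = 6.97% × (1 − 33%) = 4.6699%.
WACC = 0.4549 × 9.0000% + 0.5451 × 4.6699% = 6.6398%.
After the change:
Total capital V = 597 + 368 = 965.
Equity: weight = 597/965 = 0.6187; cost = 9%.
Term loan: weight = 368/965 = 0.3813; after-tax cost = 6.97% × (1 − 33%) = 4.6699%.
WACC = 0.6187 × 9.0000% + 0.3813 × 4.6699% = 7.3487%.
Change in WACC = 7.3487% − 6.6398% = 0.7090 pp.

+0.71 pp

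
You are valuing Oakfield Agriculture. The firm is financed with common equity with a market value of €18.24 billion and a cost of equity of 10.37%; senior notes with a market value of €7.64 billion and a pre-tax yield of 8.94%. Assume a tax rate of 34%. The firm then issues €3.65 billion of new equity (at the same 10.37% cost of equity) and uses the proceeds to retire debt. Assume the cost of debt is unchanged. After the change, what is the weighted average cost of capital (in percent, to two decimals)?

After the change:
Total capital V = 21.89 + 3.99 = 25.88.
Equity: weight = 21.89/25.88 = 0.8458; cost = 10.37%.
Senior notes: weight = 3.99/25.88 = 0.1542; after-tax cost = 8.94% × (1 − 34%) = 5.9004%.
WACC = 0.8458 × 10.3700% + 0.1542 × 5.9004% = 9.6809%.

9.68%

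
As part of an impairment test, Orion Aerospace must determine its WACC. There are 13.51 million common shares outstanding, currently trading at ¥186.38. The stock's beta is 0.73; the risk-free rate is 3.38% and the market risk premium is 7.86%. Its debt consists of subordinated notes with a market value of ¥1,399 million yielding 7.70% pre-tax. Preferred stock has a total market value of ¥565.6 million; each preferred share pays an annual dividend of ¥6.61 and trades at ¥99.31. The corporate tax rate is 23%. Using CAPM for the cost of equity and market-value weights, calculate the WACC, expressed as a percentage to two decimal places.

7.81%

Cost of equity via CAPM: Re = 3.38% + 0.73 × 7.86% = 9.1178%.
Cost of preferred: Rp = 6.61 / 99.31 = 6.6559%.
Market value of equity E = 186.38 × 13.51m = 2517.9938m.
Total capital V = 2517.9938 + 565.6 + 1399 = 4482.5938.
Equity: weight = 2517.9938/4482.5938 = 0.5617; cost = 9.1178%.
Preferred: weight = 565.6/4482.5938 = 0.1262; cost = 6.6559%.
Subordinated notes: weight = 1399/4482.5938 = 0.3121; after-tax cost = 7.7% × (1 − 23%) = 5.9290%.
WACC = 0.5617 × 9.1178% + 0.1262 × 6.6559% + 0.3121 × 5.9290% = 7.8120%.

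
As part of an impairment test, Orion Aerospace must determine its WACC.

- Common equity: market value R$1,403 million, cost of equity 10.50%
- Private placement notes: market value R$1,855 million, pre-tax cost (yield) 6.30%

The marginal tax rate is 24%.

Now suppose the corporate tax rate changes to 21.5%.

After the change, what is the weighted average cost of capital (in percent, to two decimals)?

7.34%

After the change:
Total capital V = 1403 + 1855 = 3258.
Equity: weight = 1403/3258 = 0.4306; cost = 10.5%.
Private placement notes: weight = 1855/3258 = 0.5694; after-tax cost = 6.3% × (1 − 21.5%) = 4.9455%.
WACC = 0.4306 × 10.5000% + 0.5694 × 4.9455% = 7.3374%.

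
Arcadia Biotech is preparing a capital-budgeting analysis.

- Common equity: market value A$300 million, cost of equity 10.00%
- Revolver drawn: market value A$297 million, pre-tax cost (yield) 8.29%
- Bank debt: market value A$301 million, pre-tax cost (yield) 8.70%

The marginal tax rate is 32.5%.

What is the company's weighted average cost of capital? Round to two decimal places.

7.16%

Total capital V = 300 + 297 + 301 = 898.
Equity: weight = 300/898 = 0.3341; cost = 10%.
Revolver drawn: weight = 297/898 = 0.3307; after-tax cost = 8.29% × (1 − 32.5%) = 5.5957%.
Bank debt: weight = 301/898 = 0.3352; after-tax cost = 8.7% × (1 − 32.5%) = 5.8725%.
WACC = 0.3341 × 10.0000% + 0.3307 × 5.5957% + 0.3352 × 5.8725% = 7.1599%.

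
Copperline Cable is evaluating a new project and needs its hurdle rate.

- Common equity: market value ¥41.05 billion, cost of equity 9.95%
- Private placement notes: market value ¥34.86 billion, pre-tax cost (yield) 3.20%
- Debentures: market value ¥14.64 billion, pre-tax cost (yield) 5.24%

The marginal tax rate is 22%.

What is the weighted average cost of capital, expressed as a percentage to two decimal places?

6.13%

Total capital V = 41.05 + 34.86 + 14.64 = 90.55.
Equity: weight = 41.05/90.55 = 0.4533; cost = 9.95%.
Private placement notes: weight = 34.86/90.55 = 0.3850; after-tax cost = 3.2% × (1 − 22%) = 2.4960%.
Debentures: weight = 14.64/90.55 = 0.1617; after-tax cost = 5.24% × (1 − 22%) = 4.0872%.
WACC = 0.4533 × 9.9500% + 0.3850 × 2.4960% + 0.1617 × 4.0872% = 6.1325%.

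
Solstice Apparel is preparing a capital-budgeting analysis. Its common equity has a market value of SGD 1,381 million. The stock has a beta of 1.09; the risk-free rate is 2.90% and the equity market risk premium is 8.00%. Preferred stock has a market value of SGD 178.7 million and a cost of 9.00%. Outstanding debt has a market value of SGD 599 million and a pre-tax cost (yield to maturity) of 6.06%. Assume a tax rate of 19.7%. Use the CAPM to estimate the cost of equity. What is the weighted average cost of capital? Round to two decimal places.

Cost of equity via CAPM: Re = 2.9% + 1.09 × 8.0% = 11.6200%.
Total capital V = 1381 + 178.7 + 599 = 2158.7.
Equity: weight = 1381/2158.7 = 0.6397; cost = 11.62%.
Preferred: weight = 178.7/2158.7 = 0.0828; cost = 9%.
Debt: weight = 599/2158.7 = 0.2775; after-tax cost = 6.06% × (1 − 19.7%) = 4.8662%.
WACC = 0.6397 × 11.6200% + 0.0828 × 9.0000% + 0.2775 × 4.8662% = 9.5291%.

9.53%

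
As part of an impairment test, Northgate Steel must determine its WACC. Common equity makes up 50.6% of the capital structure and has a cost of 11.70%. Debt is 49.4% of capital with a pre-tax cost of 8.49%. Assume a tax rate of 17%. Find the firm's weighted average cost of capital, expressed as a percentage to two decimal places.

9.40%

After-tax cost of debt = 8.49% × (1 − 17%) = 7.0467%.
WACC = 0.506 × 11.7000% + 0.494 × 7.0467% = 9.4013%.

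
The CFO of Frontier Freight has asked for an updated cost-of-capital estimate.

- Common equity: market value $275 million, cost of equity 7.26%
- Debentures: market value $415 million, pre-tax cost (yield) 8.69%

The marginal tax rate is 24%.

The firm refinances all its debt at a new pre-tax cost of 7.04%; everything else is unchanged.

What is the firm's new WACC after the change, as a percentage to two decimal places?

After the change:
Total capital V = 275 + 415 = 690.
Equity: weight = 275/690 = 0.3986; cost = 7.26%.
Debentures: weight = 415/690 = 0.6014; after-tax cost = 7.04% × (1 − 24%) = 5.3504%.
WACC = 0.3986 × 7.2600% + 0.6014 × 5.3504% = 6.1115%.

6.11%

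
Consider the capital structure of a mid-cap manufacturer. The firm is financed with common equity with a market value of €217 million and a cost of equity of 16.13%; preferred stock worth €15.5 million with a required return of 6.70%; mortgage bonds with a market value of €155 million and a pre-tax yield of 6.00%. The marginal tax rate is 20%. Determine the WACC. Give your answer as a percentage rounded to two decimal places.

11.22%

Total capital V = 217 + 15.5 + 155 = 387.5.
Equity: weight = 217/387.5 = 0.5600; cost = 16.13%.
Preferred: weight = 15.5/387.5 = 0.0400; cost = 6.7%.
Mortgage bonds: weight = 155/387.5 = 0.4000; after-tax cost = 6% × (1 − 20%) = 4.8000%.
WACC = 0.5600 × 16.1300% + 0.0400 × 6.7000% + 0.4000 × 4.8000% = 11.2208%.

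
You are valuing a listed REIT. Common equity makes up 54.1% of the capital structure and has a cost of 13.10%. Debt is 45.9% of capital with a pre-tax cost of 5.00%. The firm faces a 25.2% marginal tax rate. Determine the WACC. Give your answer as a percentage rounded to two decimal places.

After-tax cost of debt = 5% × (1 − 25.2%) = 3.7400%.
WACC = 0.541 × 13.1000% + 0.459 × 3.7400% = 8.8038%.

8.80%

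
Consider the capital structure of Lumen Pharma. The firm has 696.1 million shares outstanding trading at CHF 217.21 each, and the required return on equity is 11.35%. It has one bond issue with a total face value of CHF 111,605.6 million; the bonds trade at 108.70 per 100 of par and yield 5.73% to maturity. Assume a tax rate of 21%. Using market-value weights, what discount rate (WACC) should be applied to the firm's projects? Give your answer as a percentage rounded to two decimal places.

Market value of equity E = 217.21 × 696.1m = 151199.881m. Market value of debt D = 111605.6m × 108.7/100 = 121315.2872m.
Total capital V = 151199.881 + 121315.2872 = 272515.1682.
Equity: weight = 151199.881/272515.1682 = 0.5548; cost = 11.35%.
Bonds outstanding: weight = 121315.2872/272515.1682 = 0.4452; after-tax cost = 5.73% × (1 − 21%) = 4.5267%.
WACC = 0.5548 × 11.3500% + 0.4452 × 4.5267% = 8.3125%.

8.31%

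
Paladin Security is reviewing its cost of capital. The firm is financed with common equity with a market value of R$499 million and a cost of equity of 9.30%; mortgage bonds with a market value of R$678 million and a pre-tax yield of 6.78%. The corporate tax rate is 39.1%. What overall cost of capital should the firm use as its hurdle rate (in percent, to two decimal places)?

6.32%

Total capital V = 499 + 678 = 1177.
Equity: weight = 499/1177 = 0.4240; cost = 9.3%.
Mortgage bonds: weight = 678/1177 = 0.5760; after-tax cost = 6.78% × (1 − 39.1%) = 4.1290%.
WACC = 0.4240 × 9.3000% + 0.5760 × 4.1290% = 6.3213%.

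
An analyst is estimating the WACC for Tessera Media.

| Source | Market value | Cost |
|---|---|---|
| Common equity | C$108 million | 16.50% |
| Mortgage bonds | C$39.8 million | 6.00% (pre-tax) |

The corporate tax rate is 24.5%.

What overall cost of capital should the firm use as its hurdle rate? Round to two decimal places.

13.28%

Total capital V = 108 + 39.8 = 147.8.
Equity: weight = 108/147.8 = 0.7307; cost = 16.5%.
Mortgage bonds: weight = 39.8/147.8 = 0.2693; after-tax cost = 6% × (1 − 24.5%) = 4.5300%.
WACC = 0.7307 × 16.5000% + 0.2693 × 4.5300% = 13.2767%.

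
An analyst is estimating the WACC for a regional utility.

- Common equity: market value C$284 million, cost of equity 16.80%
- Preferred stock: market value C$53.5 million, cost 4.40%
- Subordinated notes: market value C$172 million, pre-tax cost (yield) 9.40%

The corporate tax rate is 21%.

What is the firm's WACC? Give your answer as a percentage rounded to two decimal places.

Total capital V = 284 + 53.5 + 172 = 509.5.
Equity: weight = 284/509.5 = 0.5574; cost = 16.8%.
Preferred: weight = 53.5/509.5 = 0.1050; cost = 4.4%.
Subordinated notes: weight = 172/509.5 = 0.3376; after-tax cost = 9.4% × (1 − 21%) = 7.4260%.
WACC = 0.5574 × 16.8000% + 0.1050 × 4.4000% + 0.3376 × 7.4260% = 12.3334%.

12.33%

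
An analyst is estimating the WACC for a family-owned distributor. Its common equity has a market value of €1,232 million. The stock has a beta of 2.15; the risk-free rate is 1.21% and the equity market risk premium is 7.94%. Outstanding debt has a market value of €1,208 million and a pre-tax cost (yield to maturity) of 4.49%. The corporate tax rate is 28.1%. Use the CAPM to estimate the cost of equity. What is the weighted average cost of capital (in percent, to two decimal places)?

10.83%

Cost of equity via CAPM: Re = 1.21% + 2.15 × 7.94% = 18.2810%.
Total capital V = 1232 + 1208 = 2440.
Equity: weight = 1232/2440 = 0.5049; cost = 18.281%.
Debt: weight = 1208/2440 = 0.4951; after-tax cost = 4.49% × (1 − 28.1%) = 3.2283%.
WACC = 0.5049 × 18.2810% + 0.4951 × 3.2283% = 10.8287%.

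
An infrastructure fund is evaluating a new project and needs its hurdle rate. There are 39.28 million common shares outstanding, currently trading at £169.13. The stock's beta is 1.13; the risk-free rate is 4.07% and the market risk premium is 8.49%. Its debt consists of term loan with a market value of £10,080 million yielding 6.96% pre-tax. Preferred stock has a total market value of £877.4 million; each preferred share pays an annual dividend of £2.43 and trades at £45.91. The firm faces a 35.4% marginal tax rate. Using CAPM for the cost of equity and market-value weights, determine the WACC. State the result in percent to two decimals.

Cost of equity via CAPM: Re = 4.07% + 1.13 × 8.49% = 13.6637%.
Cost of preferred: Rp = 2.43 / 45.91 = 5.2930%.
Market value of equity E = 169.13 × 39.28m = 6643.4264m.
Total capital V = 6643.4264 + 877.4 + 10080 = 17600.8264.
Equity: weight = 6643.4264/17600.8264 = 0.3774; cost = 13.6637%.
Preferred: weight = 877.4/17600.8264 = 0.0498; cost = 5.293%.
Term loan: weight = 10080/17600.8264 = 0.5727; after-tax cost = 6.96% × (1 − 35.4%) = 4.4962%.
WACC = 0.3774 × 13.6637% + 0.0498 × 5.2930% + 0.5727 × 4.4962% = 7.9962%.

8.00%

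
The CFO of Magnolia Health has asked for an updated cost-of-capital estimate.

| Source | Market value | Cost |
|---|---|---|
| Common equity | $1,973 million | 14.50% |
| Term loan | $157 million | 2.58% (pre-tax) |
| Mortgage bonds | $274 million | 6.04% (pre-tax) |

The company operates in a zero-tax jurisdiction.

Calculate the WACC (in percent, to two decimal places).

12.76%

Total capital V = 1973 + 157 + 274 = 2404.
Equity: weight = 1973/2404 = 0.8207; cost = 14.5%.
Term loan: weight = 157/2404 = 0.0653; after-tax cost = 2.58% × (1 − 0%) = 2.5800%.
Mortgage bonds: weight = 274/2404 = 0.1140; after-tax cost = 6.04% × (1 − 0%) = 6.0400%.
WACC = 0.8207 × 14.5000% + 0.0653 × 2.5800% + 0.1140 × 6.0400% = 12.7573%.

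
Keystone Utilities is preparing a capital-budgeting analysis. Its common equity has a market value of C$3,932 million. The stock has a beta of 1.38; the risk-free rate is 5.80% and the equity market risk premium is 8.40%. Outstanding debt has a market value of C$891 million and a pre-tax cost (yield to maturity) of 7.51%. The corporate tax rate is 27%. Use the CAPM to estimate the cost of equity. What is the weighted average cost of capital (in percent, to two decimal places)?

15.19%

Cost of equity via CAPM: Re = 5.8% + 1.38 × 8.4% = 17.3920%.
Total capital V = 3932 + 891 = 4823.
Equity: weight = 3932/4823 = 0.8153; cost = 17.392%.
Debt: weight = 891/4823 = 0.1847; after-tax cost = 7.51% × (1 − 27%) = 5.4823%.
WACC = 0.8153 × 17.3920% + 0.1847 × 5.4823% = 15.1918%.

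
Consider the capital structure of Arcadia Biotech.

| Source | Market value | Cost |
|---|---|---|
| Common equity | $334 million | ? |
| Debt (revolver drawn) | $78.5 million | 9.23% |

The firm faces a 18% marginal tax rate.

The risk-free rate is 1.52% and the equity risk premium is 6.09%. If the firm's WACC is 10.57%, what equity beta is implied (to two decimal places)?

1.60

Total capital V = 334 + 78.5 = 412.5.
Equity weight = 334/412.5 = 0.8097.
Revolver drawn weight = 78.5/412.5 = 0.1903.
Debt contribution = 0.1903 × 9.23% × (1 − 18%) = 1.4403%.
Required equity contribution = 10.57% − 1.4403% = 9.1297%  ⇒  Re = 11.2754%.
CAPM: 11.2754% = 1.52% + β × 6.09%  ⇒  β = 1.6019.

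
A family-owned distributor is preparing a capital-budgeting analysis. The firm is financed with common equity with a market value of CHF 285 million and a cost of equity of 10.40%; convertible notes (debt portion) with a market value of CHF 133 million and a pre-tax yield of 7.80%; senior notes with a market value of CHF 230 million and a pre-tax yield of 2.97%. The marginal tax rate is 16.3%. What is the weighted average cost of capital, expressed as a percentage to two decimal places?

6.80%

Total capital V = 285 + 133 + 230 = 648.
Equity: weight = 285/648 = 0.4398; cost = 10.4%.
Convertible notes (debt portion): weight = 133/648 = 0.2052; after-tax cost = 7.8% × (1 − 16.3%) = 6.5286%.
Senior notes: weight = 230/648 = 0.3549; after-tax cost = 2.97% × (1 − 16.3%) = 2.4859%.
WACC = 0.4398 × 10.4000% + 0.2052 × 6.5286% + 0.3549 × 2.4859% = 6.7964%.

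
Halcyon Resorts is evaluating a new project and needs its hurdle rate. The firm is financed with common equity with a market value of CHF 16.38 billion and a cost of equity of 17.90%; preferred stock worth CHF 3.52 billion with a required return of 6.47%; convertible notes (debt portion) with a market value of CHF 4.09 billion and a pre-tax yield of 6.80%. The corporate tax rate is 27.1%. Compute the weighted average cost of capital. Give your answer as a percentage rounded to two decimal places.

Total capital V = 16.38 + 3.52 + 4.09 = 23.99.
Equity: weight = 16.38/23.99 = 0.6828; cost = 17.9%.
Preferred: weight = 3.52/23.99 = 0.1467; cost = 6.47%.
Convertible notes (debt portion): weight = 4.09/23.99 = 0.1705; after-tax cost = 6.8% × (1 − 27.1%) = 4.9572%.
WACC = 0.6828 × 17.9000% + 0.1467 × 6.4700% + 0.1705 × 4.9572% = 14.0163%.

14.02%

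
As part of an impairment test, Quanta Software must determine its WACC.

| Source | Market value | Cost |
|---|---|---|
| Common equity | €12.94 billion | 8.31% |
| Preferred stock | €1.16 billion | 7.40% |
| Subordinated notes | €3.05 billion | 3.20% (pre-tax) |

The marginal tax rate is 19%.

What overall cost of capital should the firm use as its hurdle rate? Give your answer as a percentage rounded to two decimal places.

7.23%

Total capital V = 12.94 + 1.16 + 3.05 = 17.15.
Equity: weight = 12.94/17.15 = 0.7545; cost = 8.31%.
Preferred: weight = 1.16/17.15 = 0.0676; cost = 7.4%.
Subordinated notes: weight = 3.05/17.15 = 0.1778; after-tax cost = 3.2% × (1 − 19%) = 2.5920%.
WACC = 0.7545 × 8.3100% + 0.0676 × 7.4000% + 0.1778 × 2.5920% = 7.2315%.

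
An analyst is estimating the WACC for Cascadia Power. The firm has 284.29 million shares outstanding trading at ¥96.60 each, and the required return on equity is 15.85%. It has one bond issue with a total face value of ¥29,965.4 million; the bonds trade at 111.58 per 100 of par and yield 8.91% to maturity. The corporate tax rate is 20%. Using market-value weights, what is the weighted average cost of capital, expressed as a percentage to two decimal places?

Market value of equity E = 96.6 × 284.29m = 27462.414m. Market value of debt D = 29965.4m × 111.58/100 = 33435.39332m.
Total capital V = 27462.414 + 33435.39332 = 60897.80732.
Equity: weight = 27462.414/60897.80732 = 0.4510; cost = 15.85%.
Bonds outstanding: weight = 33435.39332/60897.80732 = 0.5490; after-tax cost = 8.91% × (1 − 20%) = 7.1280%.
WACC = 0.4510 × 15.8500% + 0.5490 × 7.1280% = 11.0613%.

11.06%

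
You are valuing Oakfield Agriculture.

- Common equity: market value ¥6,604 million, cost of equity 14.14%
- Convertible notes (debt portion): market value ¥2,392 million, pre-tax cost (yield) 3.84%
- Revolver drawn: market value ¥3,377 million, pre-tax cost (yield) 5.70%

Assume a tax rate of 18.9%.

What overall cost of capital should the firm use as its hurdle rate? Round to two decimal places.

Total capital V = 6604 + 2392 + 3377 = 12373.
Equity: weight = 6604/12373 = 0.5337; cost = 14.14%.
Convertible notes (debt portion): weight = 2392/12373 = 0.1933; after-tax cost = 3.84% × (1 − 18.9%) = 3.1142%.
Revolver drawn: weight = 3377/12373 = 0.2729; after-tax cost = 5.7% × (1 − 18.9%) = 4.6227%.
WACC = 0.5337 × 14.1400% + 0.1933 × 3.1142% + 0.2729 × 4.6227% = 9.4109%.

9.41%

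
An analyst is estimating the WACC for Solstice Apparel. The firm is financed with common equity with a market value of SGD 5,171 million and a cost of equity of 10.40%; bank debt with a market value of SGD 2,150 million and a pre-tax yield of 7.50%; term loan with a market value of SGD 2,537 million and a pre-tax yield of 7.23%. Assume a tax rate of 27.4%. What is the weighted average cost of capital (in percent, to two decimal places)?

7.99%

Total capital V = 5171 + 2150 + 2537 = 9858.
Equity: weight = 5171/9858 = 0.5245; cost = 10.4%.
Bank debt: weight = 2150/9858 = 0.2181; after-tax cost = 7.5% × (1 − 27.4%) = 5.4450%.
Term loan: weight = 2537/9858 = 0.2574; after-tax cost = 7.23% × (1 − 27.4%) = 5.2490%.
WACC = 0.5245 × 10.4000% + 0.2181 × 5.4450% + 0.2574 × 5.2490% = 7.9937%.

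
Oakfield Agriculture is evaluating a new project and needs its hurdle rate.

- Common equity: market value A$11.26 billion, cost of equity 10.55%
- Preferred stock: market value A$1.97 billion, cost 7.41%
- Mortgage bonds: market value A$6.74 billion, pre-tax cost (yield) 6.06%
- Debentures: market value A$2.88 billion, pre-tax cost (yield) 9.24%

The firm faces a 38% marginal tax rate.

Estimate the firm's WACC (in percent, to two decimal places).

Total capital V = 11.26 + 1.97 + 6.74 + 2.88 = 22.85.
Equity: weight = 11.26/22.85 = 0.4928; cost = 10.55%.
Preferred: weight = 1.97/22.85 = 0.0862; cost = 7.41%.
Mortgage bonds: weight = 6.74/22.85 = 0.2950; after-tax cost = 6.06% × (1 − 38%) = 3.7572%.
Debentures: weight = 2.88/22.85 = 0.1260; after-tax cost = 9.24% × (1 − 38%) = 5.7288%.
WACC = 0.4928 × 10.5500% + 0.0862 × 7.4100% + 0.2950 × 3.7572% + 0.1260 × 5.7288% = 7.6680%.

7.67%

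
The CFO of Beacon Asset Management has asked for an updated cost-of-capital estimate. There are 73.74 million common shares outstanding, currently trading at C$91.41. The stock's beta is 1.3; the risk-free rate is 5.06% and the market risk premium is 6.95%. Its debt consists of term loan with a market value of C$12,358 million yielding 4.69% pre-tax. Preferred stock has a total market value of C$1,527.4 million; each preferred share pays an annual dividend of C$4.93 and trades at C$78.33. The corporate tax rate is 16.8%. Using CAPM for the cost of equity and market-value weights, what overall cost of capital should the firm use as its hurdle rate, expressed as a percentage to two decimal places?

7.41%

Cost of equity via CAPM: Re = 5.06% + 1.3 × 6.95% = 14.0950%.
Cost of preferred: Rp = 4.93 / 78.33 = 6.2939%.
Market value of equity E = 91.41 × 73.74m = 6740.5734m.
Total capital V = 6740.5734 + 1527.4 + 12358 = 20625.9734.
Equity: weight = 6740.5734/20625.9734 = 0.3268; cost = 14.095%.
Preferred: weight = 1527.4/20625.9734 = 0.0741; cost = 6.2939%.
Term loan: weight = 12358/20625.9734 = 0.5991; after-tax cost = 4.69% × (1 − 16.8%) = 3.9021%.
WACC = 0.3268 × 14.0950% + 0.0741 × 6.2939% + 0.5991 × 3.9021% = 7.4102%.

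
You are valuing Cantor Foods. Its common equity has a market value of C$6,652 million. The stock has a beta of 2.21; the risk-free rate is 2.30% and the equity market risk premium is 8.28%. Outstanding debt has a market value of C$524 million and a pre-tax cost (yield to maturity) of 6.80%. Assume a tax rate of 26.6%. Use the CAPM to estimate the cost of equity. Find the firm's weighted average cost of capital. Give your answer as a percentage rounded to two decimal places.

Cost of equity via CAPM: Re = 2.3% + 2.21 × 8.28% = 20.5988%.
Total capital V = 6652 + 524 = 7176.
Equity: weight = 6652/7176 = 0.9270; cost = 20.5988%.
Debt: weight = 524/7176 = 0.0730; after-tax cost = 6.8% × (1 − 26.6%) = 4.9912%.
WACC = 0.9270 × 20.5988% + 0.0730 × 4.9912% = 19.4591%.

19.46%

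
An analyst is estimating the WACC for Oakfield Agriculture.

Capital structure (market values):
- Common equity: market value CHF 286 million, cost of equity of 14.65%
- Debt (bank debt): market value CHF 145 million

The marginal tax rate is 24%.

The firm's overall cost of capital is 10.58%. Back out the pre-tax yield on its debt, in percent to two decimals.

3.36%

Total capital V = 286 + 145 = 431.
Equity weight = 286/431 = 0.6636.
Bank debt weight = 145/431 = 0.3364.
Equity contribution = 0.6636 × 14.65% = 9.7213%.
Remaining for debt = 10.58% − 9.7213% = 0.8587%.
Rd × (1 − 24%) × 0.3364 = 0.8587%  ⇒  Rd = 3.3583%.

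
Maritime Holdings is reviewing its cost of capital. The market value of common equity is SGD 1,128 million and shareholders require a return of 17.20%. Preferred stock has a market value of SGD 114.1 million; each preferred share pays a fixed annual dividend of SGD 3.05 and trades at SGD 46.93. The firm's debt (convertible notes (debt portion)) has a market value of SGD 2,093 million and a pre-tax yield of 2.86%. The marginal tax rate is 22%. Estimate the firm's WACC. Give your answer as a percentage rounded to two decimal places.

7.44%

Cost of preferred: Rp = 3.05 / 46.93 = 6.4990%.
Total capital V = 1128 + 114.1 + 2093 = 3335.1.
Equity: weight = 1128/3335.1 = 0.3382; cost = 17.2%.
Preferred: weight = 114.1/3335.1 = 0.0342; cost = 6.499%.
Convertible notes (debt portion): weight = 2093/3335.1 = 0.6276; after-tax cost = 2.86% × (1 − 22%) = 2.2308%.
WACC = 0.3382 × 17.2000% + 0.0342 × 6.4990% + 0.6276 × 2.2308% = 7.4397%.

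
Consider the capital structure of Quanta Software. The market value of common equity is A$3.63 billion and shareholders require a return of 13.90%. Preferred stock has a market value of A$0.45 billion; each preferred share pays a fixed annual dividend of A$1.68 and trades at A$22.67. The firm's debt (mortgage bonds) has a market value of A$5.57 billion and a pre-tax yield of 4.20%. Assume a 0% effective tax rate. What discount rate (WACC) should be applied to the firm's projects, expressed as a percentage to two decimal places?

Cost of preferred: Rp = 1.68 / 22.67 = 7.4107%.
Total capital V = 3.63 + 0.45 + 5.57 = 9.65.
Equity: weight = 3.63/9.65 = 0.3762; cost = 13.9%.
Preferred: weight = 0.45/9.65 = 0.0466; cost = 7.4107%.
Mortgage bonds: weight = 5.57/9.65 = 0.5772; after-tax cost = 4.2% × (1 − 0%) = 4.2000%.
WACC = 0.3762 × 13.9000% + 0.0466 × 7.4107% + 0.5772 × 4.2000% = 7.9985%.

8.00%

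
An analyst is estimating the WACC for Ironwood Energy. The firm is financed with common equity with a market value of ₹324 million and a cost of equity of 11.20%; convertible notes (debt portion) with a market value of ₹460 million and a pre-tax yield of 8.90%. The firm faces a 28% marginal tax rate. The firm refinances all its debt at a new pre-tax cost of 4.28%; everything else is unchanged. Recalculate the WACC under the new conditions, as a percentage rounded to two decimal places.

After the change:
Total capital V = 324 + 460 = 784.
Equity: weight = 324/784 = 0.4133; cost = 11.2%.
Convertible notes (debt portion): weight = 460/784 = 0.5867; after-tax cost = 4.28% × (1 − 28%) = 3.0816%.
WACC = 0.4133 × 11.2000% + 0.5867 × 3.0816% = 6.4367%.

6.44%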